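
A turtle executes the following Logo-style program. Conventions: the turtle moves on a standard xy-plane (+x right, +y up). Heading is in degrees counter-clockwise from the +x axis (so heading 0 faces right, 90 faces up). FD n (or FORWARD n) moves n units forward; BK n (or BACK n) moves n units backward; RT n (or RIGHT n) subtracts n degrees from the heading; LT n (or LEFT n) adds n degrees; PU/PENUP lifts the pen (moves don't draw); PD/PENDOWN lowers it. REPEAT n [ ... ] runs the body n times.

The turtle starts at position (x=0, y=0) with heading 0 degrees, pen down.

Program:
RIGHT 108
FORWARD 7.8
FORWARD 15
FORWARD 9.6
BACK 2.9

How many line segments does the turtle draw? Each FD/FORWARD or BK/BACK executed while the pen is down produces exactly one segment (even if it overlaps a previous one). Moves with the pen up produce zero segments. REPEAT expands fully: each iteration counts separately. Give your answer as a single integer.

Answer: 4

Derivation:
Executing turtle program step by step:
Start: pos=(0,0), heading=0, pen down
RT 108: heading 0 -> 252
FD 7.8: (0,0) -> (-2.41,-7.418) [heading=252, draw]
FD 15: (-2.41,-7.418) -> (-7.046,-21.684) [heading=252, draw]
FD 9.6: (-7.046,-21.684) -> (-10.012,-30.814) [heading=252, draw]
BK 2.9: (-10.012,-30.814) -> (-9.116,-28.056) [heading=252, draw]
Final: pos=(-9.116,-28.056), heading=252, 4 segment(s) drawn
Segments drawn: 4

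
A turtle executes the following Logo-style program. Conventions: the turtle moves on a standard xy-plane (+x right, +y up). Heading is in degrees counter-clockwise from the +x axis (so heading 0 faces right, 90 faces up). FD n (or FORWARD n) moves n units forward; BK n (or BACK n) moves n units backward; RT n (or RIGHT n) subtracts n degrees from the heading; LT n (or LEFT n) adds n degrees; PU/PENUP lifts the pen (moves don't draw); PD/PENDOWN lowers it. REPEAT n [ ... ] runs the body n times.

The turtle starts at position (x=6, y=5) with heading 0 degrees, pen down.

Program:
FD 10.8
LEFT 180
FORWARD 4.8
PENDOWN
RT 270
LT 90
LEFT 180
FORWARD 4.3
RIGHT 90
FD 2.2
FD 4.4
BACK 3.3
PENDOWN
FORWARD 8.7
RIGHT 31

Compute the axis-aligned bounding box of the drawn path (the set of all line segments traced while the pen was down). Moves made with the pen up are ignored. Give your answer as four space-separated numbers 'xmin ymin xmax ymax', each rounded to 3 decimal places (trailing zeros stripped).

Executing turtle program step by step:
Start: pos=(6,5), heading=0, pen down
FD 10.8: (6,5) -> (16.8,5) [heading=0, draw]
LT 180: heading 0 -> 180
FD 4.8: (16.8,5) -> (12,5) [heading=180, draw]
PD: pen down
RT 270: heading 180 -> 270
LT 90: heading 270 -> 0
LT 180: heading 0 -> 180
FD 4.3: (12,5) -> (7.7,5) [heading=180, draw]
RT 90: heading 180 -> 90
FD 2.2: (7.7,5) -> (7.7,7.2) [heading=90, draw]
FD 4.4: (7.7,7.2) -> (7.7,11.6) [heading=90, draw]
BK 3.3: (7.7,11.6) -> (7.7,8.3) [heading=90, draw]
PD: pen down
FD 8.7: (7.7,8.3) -> (7.7,17) [heading=90, draw]
RT 31: heading 90 -> 59
Final: pos=(7.7,17), heading=59, 7 segment(s) drawn

Segment endpoints: x in {6, 7.7, 7.7, 12, 16.8}, y in {5, 5, 5, 7.2, 8.3, 11.6, 17}
xmin=6, ymin=5, xmax=16.8, ymax=17

Answer: 6 5 16.8 17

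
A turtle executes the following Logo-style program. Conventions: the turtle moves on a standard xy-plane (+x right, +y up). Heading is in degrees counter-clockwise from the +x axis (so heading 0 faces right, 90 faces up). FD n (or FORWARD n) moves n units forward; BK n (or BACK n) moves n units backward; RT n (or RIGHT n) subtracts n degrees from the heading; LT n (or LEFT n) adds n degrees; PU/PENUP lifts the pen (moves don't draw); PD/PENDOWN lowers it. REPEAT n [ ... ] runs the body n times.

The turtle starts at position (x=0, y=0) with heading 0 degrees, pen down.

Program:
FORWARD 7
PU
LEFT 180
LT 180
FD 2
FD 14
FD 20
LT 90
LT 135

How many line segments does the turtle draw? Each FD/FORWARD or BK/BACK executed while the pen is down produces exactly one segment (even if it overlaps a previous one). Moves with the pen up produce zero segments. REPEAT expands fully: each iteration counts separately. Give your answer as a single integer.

Answer: 1

Derivation:
Executing turtle program step by step:
Start: pos=(0,0), heading=0, pen down
FD 7: (0,0) -> (7,0) [heading=0, draw]
PU: pen up
LT 180: heading 0 -> 180
LT 180: heading 180 -> 0
FD 2: (7,0) -> (9,0) [heading=0, move]
FD 14: (9,0) -> (23,0) [heading=0, move]
FD 20: (23,0) -> (43,0) [heading=0, move]
LT 90: heading 0 -> 90
LT 135: heading 90 -> 225
Final: pos=(43,0), heading=225, 1 segment(s) drawn
Segments drawn: 1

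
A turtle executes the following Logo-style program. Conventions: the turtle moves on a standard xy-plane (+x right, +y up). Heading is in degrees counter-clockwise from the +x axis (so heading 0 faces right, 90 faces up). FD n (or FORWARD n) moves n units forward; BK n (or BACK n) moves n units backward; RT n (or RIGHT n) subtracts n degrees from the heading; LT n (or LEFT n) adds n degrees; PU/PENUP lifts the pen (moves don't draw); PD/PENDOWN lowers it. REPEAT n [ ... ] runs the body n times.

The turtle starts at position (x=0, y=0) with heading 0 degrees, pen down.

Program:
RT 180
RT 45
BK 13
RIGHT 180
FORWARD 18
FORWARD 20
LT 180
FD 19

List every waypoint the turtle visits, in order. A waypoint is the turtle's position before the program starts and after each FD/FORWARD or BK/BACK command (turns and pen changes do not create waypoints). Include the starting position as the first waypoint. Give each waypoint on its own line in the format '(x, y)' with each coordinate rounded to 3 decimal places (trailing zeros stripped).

Answer: (0, 0)
(9.192, -9.192)
(21.92, -21.92)
(36.062, -36.062)
(22.627, -22.627)

Derivation:
Executing turtle program step by step:
Start: pos=(0,0), heading=0, pen down
RT 180: heading 0 -> 180
RT 45: heading 180 -> 135
BK 13: (0,0) -> (9.192,-9.192) [heading=135, draw]
RT 180: heading 135 -> 315
FD 18: (9.192,-9.192) -> (21.92,-21.92) [heading=315, draw]
FD 20: (21.92,-21.92) -> (36.062,-36.062) [heading=315, draw]
LT 180: heading 315 -> 135
FD 19: (36.062,-36.062) -> (22.627,-22.627) [heading=135, draw]
Final: pos=(22.627,-22.627), heading=135, 4 segment(s) drawn
Waypoints (5 total):
(0, 0)
(9.192, -9.192)
(21.92, -21.92)
(36.062, -36.062)
(22.627, -22.627)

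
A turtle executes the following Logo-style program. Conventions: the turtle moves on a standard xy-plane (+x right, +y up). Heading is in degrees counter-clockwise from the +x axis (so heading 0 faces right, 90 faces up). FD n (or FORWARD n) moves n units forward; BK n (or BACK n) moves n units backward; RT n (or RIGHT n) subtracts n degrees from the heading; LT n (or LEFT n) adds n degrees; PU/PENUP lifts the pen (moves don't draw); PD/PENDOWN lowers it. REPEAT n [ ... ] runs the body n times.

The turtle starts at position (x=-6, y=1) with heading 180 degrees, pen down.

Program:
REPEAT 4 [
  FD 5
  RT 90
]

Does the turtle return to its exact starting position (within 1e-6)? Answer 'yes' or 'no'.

Answer: yes

Derivation:
Executing turtle program step by step:
Start: pos=(-6,1), heading=180, pen down
REPEAT 4 [
  -- iteration 1/4 --
  FD 5: (-6,1) -> (-11,1) [heading=180, draw]
  RT 90: heading 180 -> 90
  -- iteration 2/4 --
  FD 5: (-11,1) -> (-11,6) [heading=90, draw]
  RT 90: heading 90 -> 0
  -- iteration 3/4 --
  FD 5: (-11,6) -> (-6,6) [heading=0, draw]
  RT 90: heading 0 -> 270
  -- iteration 4/4 --
  FD 5: (-6,6) -> (-6,1) [heading=270, draw]
  RT 90: heading 270 -> 180
]
Final: pos=(-6,1), heading=180, 4 segment(s) drawn

Start position: (-6, 1)
Final position: (-6, 1)
Distance = 0; < 1e-6 -> CLOSED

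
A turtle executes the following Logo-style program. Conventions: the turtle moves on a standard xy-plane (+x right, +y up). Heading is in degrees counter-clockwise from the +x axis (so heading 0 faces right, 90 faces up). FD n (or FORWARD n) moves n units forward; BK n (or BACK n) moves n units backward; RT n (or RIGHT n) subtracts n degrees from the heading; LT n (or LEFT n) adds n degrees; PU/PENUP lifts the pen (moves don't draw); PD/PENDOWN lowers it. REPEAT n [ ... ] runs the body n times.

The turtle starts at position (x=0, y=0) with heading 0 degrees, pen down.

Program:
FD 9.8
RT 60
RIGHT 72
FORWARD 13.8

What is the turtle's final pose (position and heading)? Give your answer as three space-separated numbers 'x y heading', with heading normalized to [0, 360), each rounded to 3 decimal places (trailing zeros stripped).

Executing turtle program step by step:
Start: pos=(0,0), heading=0, pen down
FD 9.8: (0,0) -> (9.8,0) [heading=0, draw]
RT 60: heading 0 -> 300
RT 72: heading 300 -> 228
FD 13.8: (9.8,0) -> (0.566,-10.255) [heading=228, draw]
Final: pos=(0.566,-10.255), heading=228, 2 segment(s) drawn

Answer: 0.566 -10.255 228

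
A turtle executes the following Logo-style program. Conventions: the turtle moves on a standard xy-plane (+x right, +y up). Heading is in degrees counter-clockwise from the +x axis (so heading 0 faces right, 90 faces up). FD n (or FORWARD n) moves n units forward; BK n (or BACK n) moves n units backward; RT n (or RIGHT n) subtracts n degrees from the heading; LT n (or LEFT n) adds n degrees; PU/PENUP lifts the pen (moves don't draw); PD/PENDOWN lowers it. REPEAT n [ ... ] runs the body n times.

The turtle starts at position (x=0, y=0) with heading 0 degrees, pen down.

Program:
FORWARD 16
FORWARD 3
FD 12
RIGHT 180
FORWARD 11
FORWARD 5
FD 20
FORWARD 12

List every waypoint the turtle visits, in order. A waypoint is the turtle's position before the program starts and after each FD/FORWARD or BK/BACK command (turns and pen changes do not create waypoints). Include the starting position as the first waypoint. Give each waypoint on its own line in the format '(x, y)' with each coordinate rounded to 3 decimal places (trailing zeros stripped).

Executing turtle program step by step:
Start: pos=(0,0), heading=0, pen down
FD 16: (0,0) -> (16,0) [heading=0, draw]
FD 3: (16,0) -> (19,0) [heading=0, draw]
FD 12: (19,0) -> (31,0) [heading=0, draw]
RT 180: heading 0 -> 180
FD 11: (31,0) -> (20,0) [heading=180, draw]
FD 5: (20,0) -> (15,0) [heading=180, draw]
FD 20: (15,0) -> (-5,0) [heading=180, draw]
FD 12: (-5,0) -> (-17,0) [heading=180, draw]
Final: pos=(-17,0), heading=180, 7 segment(s) drawn
Waypoints (8 total):
(0, 0)
(16, 0)
(19, 0)
(31, 0)
(20, 0)
(15, 0)
(-5, 0)
(-17, 0)

Answer: (0, 0)
(16, 0)
(19, 0)
(31, 0)
(20, 0)
(15, 0)
(-5, 0)
(-17, 0)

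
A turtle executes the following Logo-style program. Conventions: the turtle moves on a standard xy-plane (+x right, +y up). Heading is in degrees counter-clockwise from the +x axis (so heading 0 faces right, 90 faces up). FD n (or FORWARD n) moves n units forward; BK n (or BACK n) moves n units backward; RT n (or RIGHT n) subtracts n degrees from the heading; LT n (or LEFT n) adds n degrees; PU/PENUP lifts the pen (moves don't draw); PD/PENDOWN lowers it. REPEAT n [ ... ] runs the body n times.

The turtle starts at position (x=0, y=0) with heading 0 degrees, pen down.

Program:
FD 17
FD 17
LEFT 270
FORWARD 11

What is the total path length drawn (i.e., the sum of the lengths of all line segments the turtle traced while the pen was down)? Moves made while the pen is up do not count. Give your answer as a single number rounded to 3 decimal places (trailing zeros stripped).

Executing turtle program step by step:
Start: pos=(0,0), heading=0, pen down
FD 17: (0,0) -> (17,0) [heading=0, draw]
FD 17: (17,0) -> (34,0) [heading=0, draw]
LT 270: heading 0 -> 270
FD 11: (34,0) -> (34,-11) [heading=270, draw]
Final: pos=(34,-11), heading=270, 3 segment(s) drawn

Segment lengths:
  seg 1: (0,0) -> (17,0), length = 17
  seg 2: (17,0) -> (34,0), length = 17
  seg 3: (34,0) -> (34,-11), length = 11
Total = 45

Answer: 45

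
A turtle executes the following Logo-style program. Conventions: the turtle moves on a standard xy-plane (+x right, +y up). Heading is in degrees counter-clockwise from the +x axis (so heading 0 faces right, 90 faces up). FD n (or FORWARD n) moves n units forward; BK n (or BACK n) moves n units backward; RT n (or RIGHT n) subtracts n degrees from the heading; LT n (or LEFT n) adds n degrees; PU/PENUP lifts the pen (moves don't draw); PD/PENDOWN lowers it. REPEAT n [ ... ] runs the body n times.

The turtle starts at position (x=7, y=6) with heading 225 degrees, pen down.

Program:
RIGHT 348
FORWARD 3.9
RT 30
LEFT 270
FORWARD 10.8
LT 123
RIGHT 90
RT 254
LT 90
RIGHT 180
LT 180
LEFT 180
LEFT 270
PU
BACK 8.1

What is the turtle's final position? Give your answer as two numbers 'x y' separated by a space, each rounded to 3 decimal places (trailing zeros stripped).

Executing turtle program step by step:
Start: pos=(7,6), heading=225, pen down
RT 348: heading 225 -> 237
FD 3.9: (7,6) -> (4.876,2.729) [heading=237, draw]
RT 30: heading 237 -> 207
LT 270: heading 207 -> 117
FD 10.8: (4.876,2.729) -> (-0.027,12.352) [heading=117, draw]
LT 123: heading 117 -> 240
RT 90: heading 240 -> 150
RT 254: heading 150 -> 256
LT 90: heading 256 -> 346
RT 180: heading 346 -> 166
LT 180: heading 166 -> 346
LT 180: heading 346 -> 166
LT 270: heading 166 -> 76
PU: pen up
BK 8.1: (-0.027,12.352) -> (-1.987,4.493) [heading=76, move]
Final: pos=(-1.987,4.493), heading=76, 2 segment(s) drawn

Answer: -1.987 4.493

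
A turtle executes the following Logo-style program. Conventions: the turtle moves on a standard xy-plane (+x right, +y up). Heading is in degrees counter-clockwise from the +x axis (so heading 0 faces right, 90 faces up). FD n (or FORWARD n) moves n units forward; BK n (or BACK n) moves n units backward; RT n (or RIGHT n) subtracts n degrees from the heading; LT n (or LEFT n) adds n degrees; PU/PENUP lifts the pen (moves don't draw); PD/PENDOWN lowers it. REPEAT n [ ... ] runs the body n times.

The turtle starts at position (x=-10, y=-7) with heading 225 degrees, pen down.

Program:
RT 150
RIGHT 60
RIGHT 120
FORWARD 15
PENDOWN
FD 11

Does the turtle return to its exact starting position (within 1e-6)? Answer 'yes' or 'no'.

Answer: no

Derivation:
Executing turtle program step by step:
Start: pos=(-10,-7), heading=225, pen down
RT 150: heading 225 -> 75
RT 60: heading 75 -> 15
RT 120: heading 15 -> 255
FD 15: (-10,-7) -> (-13.882,-21.489) [heading=255, draw]
PD: pen down
FD 11: (-13.882,-21.489) -> (-16.729,-32.114) [heading=255, draw]
Final: pos=(-16.729,-32.114), heading=255, 2 segment(s) drawn

Start position: (-10, -7)
Final position: (-16.729, -32.114)
Distance = 26; >= 1e-6 -> NOT closed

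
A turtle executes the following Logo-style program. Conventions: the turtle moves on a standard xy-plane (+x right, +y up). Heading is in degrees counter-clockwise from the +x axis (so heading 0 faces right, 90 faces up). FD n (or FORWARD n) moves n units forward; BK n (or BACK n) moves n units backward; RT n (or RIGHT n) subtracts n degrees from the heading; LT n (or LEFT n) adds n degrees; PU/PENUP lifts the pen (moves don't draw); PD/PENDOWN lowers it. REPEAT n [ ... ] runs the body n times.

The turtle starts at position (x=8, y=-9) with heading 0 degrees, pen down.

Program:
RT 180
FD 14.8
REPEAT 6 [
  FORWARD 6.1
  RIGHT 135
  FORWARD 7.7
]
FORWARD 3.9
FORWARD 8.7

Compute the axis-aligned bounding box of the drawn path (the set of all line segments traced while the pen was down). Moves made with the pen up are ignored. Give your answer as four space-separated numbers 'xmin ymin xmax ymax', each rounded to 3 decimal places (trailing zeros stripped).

Executing turtle program step by step:
Start: pos=(8,-9), heading=0, pen down
RT 180: heading 0 -> 180
FD 14.8: (8,-9) -> (-6.8,-9) [heading=180, draw]
REPEAT 6 [
  -- iteration 1/6 --
  FD 6.1: (-6.8,-9) -> (-12.9,-9) [heading=180, draw]
  RT 135: heading 180 -> 45
  FD 7.7: (-12.9,-9) -> (-7.455,-3.555) [heading=45, draw]
  -- iteration 2/6 --
  FD 6.1: (-7.455,-3.555) -> (-3.142,0.758) [heading=45, draw]
  RT 135: heading 45 -> 270
  FD 7.7: (-3.142,0.758) -> (-3.142,-6.942) [heading=270, draw]
  -- iteration 3/6 --
  FD 6.1: (-3.142,-6.942) -> (-3.142,-13.042) [heading=270, draw]
  RT 135: heading 270 -> 135
  FD 7.7: (-3.142,-13.042) -> (-8.587,-7.597) [heading=135, draw]
  -- iteration 4/6 --
  FD 6.1: (-8.587,-7.597) -> (-12.9,-3.284) [heading=135, draw]
  RT 135: heading 135 -> 0
  FD 7.7: (-12.9,-3.284) -> (-5.2,-3.284) [heading=0, draw]
  -- iteration 5/6 --
  FD 6.1: (-5.2,-3.284) -> (0.9,-3.284) [heading=0, draw]
  RT 135: heading 0 -> 225
  FD 7.7: (0.9,-3.284) -> (-4.545,-8.729) [heading=225, draw]
  -- iteration 6/6 --
  FD 6.1: (-4.545,-8.729) -> (-8.858,-13.042) [heading=225, draw]
  RT 135: heading 225 -> 90
  FD 7.7: (-8.858,-13.042) -> (-8.858,-5.342) [heading=90, draw]
]
FD 3.9: (-8.858,-5.342) -> (-8.858,-1.442) [heading=90, draw]
FD 8.7: (-8.858,-1.442) -> (-8.858,7.258) [heading=90, draw]
Final: pos=(-8.858,7.258), heading=90, 15 segment(s) drawn

Segment endpoints: x in {-12.9, -12.9, -8.858, -8.858, -8.858, -8.858, -8.587, -7.455, -6.8, -5.2, -4.545, -3.142, -3.142, -3.142, 0.9, 8}, y in {-13.042, -13.042, -9, -9, -8.729, -7.597, -6.942, -5.342, -3.555, -3.284, -3.284, -3.284, -1.442, 0.758, 7.258}
xmin=-12.9, ymin=-13.042, xmax=8, ymax=7.258

Answer: -12.9 -13.042 8 7.258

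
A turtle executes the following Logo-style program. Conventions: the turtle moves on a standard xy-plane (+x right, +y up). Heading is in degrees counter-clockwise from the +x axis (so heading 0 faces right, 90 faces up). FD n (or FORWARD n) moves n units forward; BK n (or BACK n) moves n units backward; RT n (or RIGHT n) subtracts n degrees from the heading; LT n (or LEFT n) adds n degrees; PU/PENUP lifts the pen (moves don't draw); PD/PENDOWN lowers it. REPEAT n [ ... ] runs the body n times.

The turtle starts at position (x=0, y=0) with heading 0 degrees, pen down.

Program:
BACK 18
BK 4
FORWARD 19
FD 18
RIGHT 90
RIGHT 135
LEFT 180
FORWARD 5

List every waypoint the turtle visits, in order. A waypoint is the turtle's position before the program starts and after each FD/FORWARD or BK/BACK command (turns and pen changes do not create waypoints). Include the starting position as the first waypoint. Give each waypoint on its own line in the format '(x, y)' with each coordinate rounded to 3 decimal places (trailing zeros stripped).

Executing turtle program step by step:
Start: pos=(0,0), heading=0, pen down
BK 18: (0,0) -> (-18,0) [heading=0, draw]
BK 4: (-18,0) -> (-22,0) [heading=0, draw]
FD 19: (-22,0) -> (-3,0) [heading=0, draw]
FD 18: (-3,0) -> (15,0) [heading=0, draw]
RT 90: heading 0 -> 270
RT 135: heading 270 -> 135
LT 180: heading 135 -> 315
FD 5: (15,0) -> (18.536,-3.536) [heading=315, draw]
Final: pos=(18.536,-3.536), heading=315, 5 segment(s) drawn
Waypoints (6 total):
(0, 0)
(-18, 0)
(-22, 0)
(-3, 0)
(15, 0)
(18.536, -3.536)

Answer: (0, 0)
(-18, 0)
(-22, 0)
(-3, 0)
(15, 0)
(18.536, -3.536)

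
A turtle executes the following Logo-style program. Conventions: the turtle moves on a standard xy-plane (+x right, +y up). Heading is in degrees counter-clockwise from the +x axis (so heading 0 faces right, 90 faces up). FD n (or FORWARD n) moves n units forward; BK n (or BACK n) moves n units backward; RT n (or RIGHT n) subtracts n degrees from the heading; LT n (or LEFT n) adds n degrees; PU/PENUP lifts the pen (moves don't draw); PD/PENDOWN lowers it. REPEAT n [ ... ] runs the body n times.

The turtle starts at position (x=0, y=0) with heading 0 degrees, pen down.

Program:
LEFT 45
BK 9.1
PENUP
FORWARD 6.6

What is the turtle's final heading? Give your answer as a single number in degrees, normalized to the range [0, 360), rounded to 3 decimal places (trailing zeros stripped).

Answer: 45

Derivation:
Executing turtle program step by step:
Start: pos=(0,0), heading=0, pen down
LT 45: heading 0 -> 45
BK 9.1: (0,0) -> (-6.435,-6.435) [heading=45, draw]
PU: pen up
FD 6.6: (-6.435,-6.435) -> (-1.768,-1.768) [heading=45, move]
Final: pos=(-1.768,-1.768), heading=45, 1 segment(s) drawn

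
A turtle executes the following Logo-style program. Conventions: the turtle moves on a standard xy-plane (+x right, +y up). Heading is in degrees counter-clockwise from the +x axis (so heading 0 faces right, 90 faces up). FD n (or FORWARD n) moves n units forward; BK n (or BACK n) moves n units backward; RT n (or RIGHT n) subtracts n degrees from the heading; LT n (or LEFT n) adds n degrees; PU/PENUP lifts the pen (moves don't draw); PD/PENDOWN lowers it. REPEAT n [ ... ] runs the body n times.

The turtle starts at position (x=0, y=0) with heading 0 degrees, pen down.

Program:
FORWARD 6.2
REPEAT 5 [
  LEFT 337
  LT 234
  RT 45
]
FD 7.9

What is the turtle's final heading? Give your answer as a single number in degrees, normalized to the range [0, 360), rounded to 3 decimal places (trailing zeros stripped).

Answer: 110

Derivation:
Executing turtle program step by step:
Start: pos=(0,0), heading=0, pen down
FD 6.2: (0,0) -> (6.2,0) [heading=0, draw]
REPEAT 5 [
  -- iteration 1/5 --
  LT 337: heading 0 -> 337
  LT 234: heading 337 -> 211
  RT 45: heading 211 -> 166
  -- iteration 2/5 --
  LT 337: heading 166 -> 143
  LT 234: heading 143 -> 17
  RT 45: heading 17 -> 332
  -- iteration 3/5 --
  LT 337: heading 332 -> 309
  LT 234: heading 309 -> 183
  RT 45: heading 183 -> 138
  -- iteration 4/5 --
  LT 337: heading 138 -> 115
  LT 234: heading 115 -> 349
  RT 45: heading 349 -> 304
  -- iteration 5/5 --
  LT 337: heading 304 -> 281
  LT 234: heading 281 -> 155
  RT 45: heading 155 -> 110
]
FD 7.9: (6.2,0) -> (3.498,7.424) [heading=110, draw]
Final: pos=(3.498,7.424), heading=110, 2 segment(s) drawn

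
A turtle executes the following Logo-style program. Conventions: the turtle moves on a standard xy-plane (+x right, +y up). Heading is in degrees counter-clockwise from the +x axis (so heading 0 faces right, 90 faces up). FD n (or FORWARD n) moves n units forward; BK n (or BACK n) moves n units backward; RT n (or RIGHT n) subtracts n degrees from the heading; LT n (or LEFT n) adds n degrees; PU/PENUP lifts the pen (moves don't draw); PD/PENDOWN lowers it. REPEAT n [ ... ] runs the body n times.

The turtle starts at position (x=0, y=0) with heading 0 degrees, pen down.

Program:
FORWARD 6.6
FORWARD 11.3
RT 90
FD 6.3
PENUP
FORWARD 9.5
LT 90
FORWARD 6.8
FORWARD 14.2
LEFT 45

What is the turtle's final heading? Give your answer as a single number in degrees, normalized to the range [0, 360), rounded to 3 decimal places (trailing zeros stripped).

Executing turtle program step by step:
Start: pos=(0,0), heading=0, pen down
FD 6.6: (0,0) -> (6.6,0) [heading=0, draw]
FD 11.3: (6.6,0) -> (17.9,0) [heading=0, draw]
RT 90: heading 0 -> 270
FD 6.3: (17.9,0) -> (17.9,-6.3) [heading=270, draw]
PU: pen up
FD 9.5: (17.9,-6.3) -> (17.9,-15.8) [heading=270, move]
LT 90: heading 270 -> 0
FD 6.8: (17.9,-15.8) -> (24.7,-15.8) [heading=0, move]
FD 14.2: (24.7,-15.8) -> (38.9,-15.8) [heading=0, move]
LT 45: heading 0 -> 45
Final: pos=(38.9,-15.8), heading=45, 3 segment(s) drawn

Answer: 45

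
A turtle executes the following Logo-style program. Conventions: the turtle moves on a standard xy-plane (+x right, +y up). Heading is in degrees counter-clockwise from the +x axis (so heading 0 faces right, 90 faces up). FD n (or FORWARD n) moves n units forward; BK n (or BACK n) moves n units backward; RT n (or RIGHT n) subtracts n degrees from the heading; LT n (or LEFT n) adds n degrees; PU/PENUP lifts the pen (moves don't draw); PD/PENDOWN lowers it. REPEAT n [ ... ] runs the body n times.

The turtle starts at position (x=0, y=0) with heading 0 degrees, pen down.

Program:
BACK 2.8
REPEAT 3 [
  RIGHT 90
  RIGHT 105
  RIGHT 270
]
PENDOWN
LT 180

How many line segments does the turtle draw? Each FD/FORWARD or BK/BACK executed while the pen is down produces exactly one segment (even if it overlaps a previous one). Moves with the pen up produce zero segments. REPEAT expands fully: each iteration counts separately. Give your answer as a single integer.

Executing turtle program step by step:
Start: pos=(0,0), heading=0, pen down
BK 2.8: (0,0) -> (-2.8,0) [heading=0, draw]
REPEAT 3 [
  -- iteration 1/3 --
  RT 90: heading 0 -> 270
  RT 105: heading 270 -> 165
  RT 270: heading 165 -> 255
  -- iteration 2/3 --
  RT 90: heading 255 -> 165
  RT 105: heading 165 -> 60
  RT 270: heading 60 -> 150
  -- iteration 3/3 --
  RT 90: heading 150 -> 60
  RT 105: heading 60 -> 315
  RT 270: heading 315 -> 45
]
PD: pen down
LT 180: heading 45 -> 225
Final: pos=(-2.8,0), heading=225, 1 segment(s) drawn
Segments drawn: 1

Answer: 1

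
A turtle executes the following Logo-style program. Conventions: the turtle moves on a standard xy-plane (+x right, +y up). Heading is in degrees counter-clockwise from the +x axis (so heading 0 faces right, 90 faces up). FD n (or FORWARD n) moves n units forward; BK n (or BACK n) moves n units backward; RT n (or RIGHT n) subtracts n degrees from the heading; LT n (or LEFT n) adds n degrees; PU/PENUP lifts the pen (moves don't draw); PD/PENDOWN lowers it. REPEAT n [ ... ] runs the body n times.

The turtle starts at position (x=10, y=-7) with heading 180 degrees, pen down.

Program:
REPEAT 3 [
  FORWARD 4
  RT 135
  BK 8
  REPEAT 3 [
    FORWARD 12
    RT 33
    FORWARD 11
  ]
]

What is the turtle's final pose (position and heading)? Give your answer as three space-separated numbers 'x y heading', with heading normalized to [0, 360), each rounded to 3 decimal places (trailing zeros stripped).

Executing turtle program step by step:
Start: pos=(10,-7), heading=180, pen down
REPEAT 3 [
  -- iteration 1/3 --
  FD 4: (10,-7) -> (6,-7) [heading=180, draw]
  RT 135: heading 180 -> 45
  BK 8: (6,-7) -> (0.343,-12.657) [heading=45, draw]
  REPEAT 3 [
    -- iteration 1/3 --
    FD 12: (0.343,-12.657) -> (8.828,-4.172) [heading=45, draw]
    RT 33: heading 45 -> 12
    FD 11: (8.828,-4.172) -> (19.588,-1.885) [heading=12, draw]
    -- iteration 2/3 --
    FD 12: (19.588,-1.885) -> (31.326,0.61) [heading=12, draw]
    RT 33: heading 12 -> 339
    FD 11: (31.326,0.61) -> (41.595,-3.332) [heading=339, draw]
    -- iteration 3/3 --
    FD 12: (41.595,-3.332) -> (52.798,-7.632) [heading=339, draw]
    RT 33: heading 339 -> 306
    FD 11: (52.798,-7.632) -> (59.264,-16.531) [heading=306, draw]
  ]
  -- iteration 2/3 --
  FD 4: (59.264,-16.531) -> (61.615,-19.767) [heading=306, draw]
  RT 135: heading 306 -> 171
  BK 8: (61.615,-19.767) -> (69.516,-21.019) [heading=171, draw]
  REPEAT 3 [
    -- iteration 1/3 --
    FD 12: (69.516,-21.019) -> (57.664,-19.142) [heading=171, draw]
    RT 33: heading 171 -> 138
    FD 11: (57.664,-19.142) -> (49.49,-11.781) [heading=138, draw]
    -- iteration 2/3 --
    FD 12: (49.49,-11.781) -> (40.572,-3.752) [heading=138, draw]
    RT 33: heading 138 -> 105
    FD 11: (40.572,-3.752) -> (37.725,6.874) [heading=105, draw]
    -- iteration 3/3 --
    FD 12: (37.725,6.874) -> (34.619,18.465) [heading=105, draw]
    RT 33: heading 105 -> 72
    FD 11: (34.619,18.465) -> (38.018,28.926) [heading=72, draw]
  ]
  -- iteration 3/3 --
  FD 4: (38.018,28.926) -> (39.254,32.731) [heading=72, draw]
  RT 135: heading 72 -> 297
  BK 8: (39.254,32.731) -> (35.622,39.859) [heading=297, draw]
  REPEAT 3 [
    -- iteration 1/3 --
    FD 12: (35.622,39.859) -> (41.07,29.167) [heading=297, draw]
    RT 33: heading 297 -> 264
    FD 11: (41.07,29.167) -> (39.92,18.227) [heading=264, draw]
    -- iteration 2/3 --
    FD 12: (39.92,18.227) -> (38.666,6.293) [heading=264, draw]
    RT 33: heading 264 -> 231
    FD 11: (38.666,6.293) -> (31.744,-2.256) [heading=231, draw]
    -- iteration 3/3 --
    FD 12: (31.744,-2.256) -> (24.192,-11.582) [heading=231, draw]
    RT 33: heading 231 -> 198
    FD 11: (24.192,-11.582) -> (13.73,-14.981) [heading=198, draw]
  ]
]
Final: pos=(13.73,-14.981), heading=198, 24 segment(s) drawn

Answer: 13.73 -14.981 198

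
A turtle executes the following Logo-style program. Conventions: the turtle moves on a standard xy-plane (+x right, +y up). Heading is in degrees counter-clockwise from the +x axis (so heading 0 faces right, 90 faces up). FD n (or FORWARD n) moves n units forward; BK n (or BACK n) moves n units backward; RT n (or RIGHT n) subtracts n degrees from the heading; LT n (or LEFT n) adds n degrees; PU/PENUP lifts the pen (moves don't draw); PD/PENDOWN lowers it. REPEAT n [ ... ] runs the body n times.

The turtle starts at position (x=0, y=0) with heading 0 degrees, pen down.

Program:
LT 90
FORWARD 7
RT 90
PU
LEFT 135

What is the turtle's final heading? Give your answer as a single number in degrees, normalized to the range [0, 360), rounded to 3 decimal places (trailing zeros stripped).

Answer: 135

Derivation:
Executing turtle program step by step:
Start: pos=(0,0), heading=0, pen down
LT 90: heading 0 -> 90
FD 7: (0,0) -> (0,7) [heading=90, draw]
RT 90: heading 90 -> 0
PU: pen up
LT 135: heading 0 -> 135
Final: pos=(0,7), heading=135, 1 segment(s) drawn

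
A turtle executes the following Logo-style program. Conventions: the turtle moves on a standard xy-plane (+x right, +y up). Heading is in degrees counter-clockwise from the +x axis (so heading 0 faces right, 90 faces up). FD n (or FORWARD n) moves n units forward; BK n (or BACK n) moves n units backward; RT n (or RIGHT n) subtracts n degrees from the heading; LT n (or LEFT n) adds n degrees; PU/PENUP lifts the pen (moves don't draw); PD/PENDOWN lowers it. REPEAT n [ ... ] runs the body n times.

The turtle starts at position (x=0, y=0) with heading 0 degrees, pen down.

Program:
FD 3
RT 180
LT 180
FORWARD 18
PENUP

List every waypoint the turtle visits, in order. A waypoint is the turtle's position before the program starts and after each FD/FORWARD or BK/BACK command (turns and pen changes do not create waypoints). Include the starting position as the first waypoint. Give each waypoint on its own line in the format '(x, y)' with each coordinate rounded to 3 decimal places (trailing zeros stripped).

Answer: (0, 0)
(3, 0)
(21, 0)

Derivation:
Executing turtle program step by step:
Start: pos=(0,0), heading=0, pen down
FD 3: (0,0) -> (3,0) [heading=0, draw]
RT 180: heading 0 -> 180
LT 180: heading 180 -> 0
FD 18: (3,0) -> (21,0) [heading=0, draw]
PU: pen up
Final: pos=(21,0), heading=0, 2 segment(s) drawn
Waypoints (3 total):
(0, 0)
(3, 0)
(21, 0)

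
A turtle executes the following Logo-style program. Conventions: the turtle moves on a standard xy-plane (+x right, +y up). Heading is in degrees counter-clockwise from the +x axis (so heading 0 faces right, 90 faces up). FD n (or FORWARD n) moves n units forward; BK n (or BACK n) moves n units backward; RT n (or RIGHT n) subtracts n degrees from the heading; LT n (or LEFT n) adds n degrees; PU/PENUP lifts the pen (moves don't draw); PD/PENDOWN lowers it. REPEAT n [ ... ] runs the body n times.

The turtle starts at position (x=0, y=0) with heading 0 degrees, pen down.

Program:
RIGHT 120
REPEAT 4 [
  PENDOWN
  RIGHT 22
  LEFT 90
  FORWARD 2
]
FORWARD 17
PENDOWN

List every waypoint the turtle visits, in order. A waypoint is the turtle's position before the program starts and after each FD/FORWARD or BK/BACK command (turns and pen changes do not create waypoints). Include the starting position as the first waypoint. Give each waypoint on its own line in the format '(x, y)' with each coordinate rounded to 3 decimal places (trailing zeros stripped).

Answer: (0, 0)
(1.231, -1.576)
(3.154, -1.025)
(3.363, 0.964)
(1.597, 1.903)
(-13.413, 9.884)

Derivation:
Executing turtle program step by step:
Start: pos=(0,0), heading=0, pen down
RT 120: heading 0 -> 240
REPEAT 4 [
  -- iteration 1/4 --
  PD: pen down
  RT 22: heading 240 -> 218
  LT 90: heading 218 -> 308
  FD 2: (0,0) -> (1.231,-1.576) [heading=308, draw]
  -- iteration 2/4 --
  PD: pen down
  RT 22: heading 308 -> 286
  LT 90: heading 286 -> 16
  FD 2: (1.231,-1.576) -> (3.154,-1.025) [heading=16, draw]
  -- iteration 3/4 --
  PD: pen down
  RT 22: heading 16 -> 354
  LT 90: heading 354 -> 84
  FD 2: (3.154,-1.025) -> (3.363,0.964) [heading=84, draw]
  -- iteration 4/4 --
  PD: pen down
  RT 22: heading 84 -> 62
  LT 90: heading 62 -> 152
  FD 2: (3.363,0.964) -> (1.597,1.903) [heading=152, draw]
]
FD 17: (1.597,1.903) -> (-13.413,9.884) [heading=152, draw]
PD: pen down
Final: pos=(-13.413,9.884), heading=152, 5 segment(s) drawn
Waypoints (6 total):
(0, 0)
(1.231, -1.576)
(3.154, -1.025)
(3.363, 0.964)
(1.597, 1.903)
(-13.413, 9.884)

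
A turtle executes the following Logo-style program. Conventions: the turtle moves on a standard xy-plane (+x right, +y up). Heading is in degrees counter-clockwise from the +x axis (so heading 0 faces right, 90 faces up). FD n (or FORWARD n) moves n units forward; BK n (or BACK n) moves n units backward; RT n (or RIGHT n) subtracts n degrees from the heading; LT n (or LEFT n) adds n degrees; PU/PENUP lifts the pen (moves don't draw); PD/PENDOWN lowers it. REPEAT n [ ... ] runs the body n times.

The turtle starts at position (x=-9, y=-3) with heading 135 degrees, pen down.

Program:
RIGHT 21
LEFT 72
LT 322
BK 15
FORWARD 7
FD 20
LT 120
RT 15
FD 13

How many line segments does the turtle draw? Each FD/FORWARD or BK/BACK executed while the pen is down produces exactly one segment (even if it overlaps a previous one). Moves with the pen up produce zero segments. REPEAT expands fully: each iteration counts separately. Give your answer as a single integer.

Executing turtle program step by step:
Start: pos=(-9,-3), heading=135, pen down
RT 21: heading 135 -> 114
LT 72: heading 114 -> 186
LT 322: heading 186 -> 148
BK 15: (-9,-3) -> (3.721,-10.949) [heading=148, draw]
FD 7: (3.721,-10.949) -> (-2.216,-7.239) [heading=148, draw]
FD 20: (-2.216,-7.239) -> (-19.177,3.359) [heading=148, draw]
LT 120: heading 148 -> 268
RT 15: heading 268 -> 253
FD 13: (-19.177,3.359) -> (-22.977,-9.073) [heading=253, draw]
Final: pos=(-22.977,-9.073), heading=253, 4 segment(s) drawn
Segments drawn: 4

Answer: 4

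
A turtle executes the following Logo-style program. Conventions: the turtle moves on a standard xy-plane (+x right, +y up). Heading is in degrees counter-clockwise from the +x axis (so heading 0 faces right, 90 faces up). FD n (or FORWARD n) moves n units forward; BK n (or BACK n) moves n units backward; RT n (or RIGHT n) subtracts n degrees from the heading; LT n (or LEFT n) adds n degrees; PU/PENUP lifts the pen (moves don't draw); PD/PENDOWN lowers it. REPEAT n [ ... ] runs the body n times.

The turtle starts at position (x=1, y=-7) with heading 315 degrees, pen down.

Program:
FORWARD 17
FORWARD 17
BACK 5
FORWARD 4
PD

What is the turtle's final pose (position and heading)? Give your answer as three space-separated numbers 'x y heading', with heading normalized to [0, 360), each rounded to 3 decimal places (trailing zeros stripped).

Executing turtle program step by step:
Start: pos=(1,-7), heading=315, pen down
FD 17: (1,-7) -> (13.021,-19.021) [heading=315, draw]
FD 17: (13.021,-19.021) -> (25.042,-31.042) [heading=315, draw]
BK 5: (25.042,-31.042) -> (21.506,-27.506) [heading=315, draw]
FD 4: (21.506,-27.506) -> (24.335,-30.335) [heading=315, draw]
PD: pen down
Final: pos=(24.335,-30.335), heading=315, 4 segment(s) drawn

Answer: 24.335 -30.335 315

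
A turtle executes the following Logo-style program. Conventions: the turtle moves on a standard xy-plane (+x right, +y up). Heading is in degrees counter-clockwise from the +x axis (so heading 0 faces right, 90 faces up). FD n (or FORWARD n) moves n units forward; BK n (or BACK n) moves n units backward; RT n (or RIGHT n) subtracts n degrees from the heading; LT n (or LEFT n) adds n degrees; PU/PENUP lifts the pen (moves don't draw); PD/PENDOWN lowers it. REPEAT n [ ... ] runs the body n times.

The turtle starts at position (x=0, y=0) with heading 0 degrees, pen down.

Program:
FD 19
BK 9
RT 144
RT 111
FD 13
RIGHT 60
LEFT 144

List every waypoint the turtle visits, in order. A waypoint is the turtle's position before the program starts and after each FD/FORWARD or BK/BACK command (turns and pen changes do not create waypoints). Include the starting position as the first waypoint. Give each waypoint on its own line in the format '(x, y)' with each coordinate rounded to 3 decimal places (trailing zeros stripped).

Executing turtle program step by step:
Start: pos=(0,0), heading=0, pen down
FD 19: (0,0) -> (19,0) [heading=0, draw]
BK 9: (19,0) -> (10,0) [heading=0, draw]
RT 144: heading 0 -> 216
RT 111: heading 216 -> 105
FD 13: (10,0) -> (6.635,12.557) [heading=105, draw]
RT 60: heading 105 -> 45
LT 144: heading 45 -> 189
Final: pos=(6.635,12.557), heading=189, 3 segment(s) drawn
Waypoints (4 total):
(0, 0)
(19, 0)
(10, 0)
(6.635, 12.557)

Answer: (0, 0)
(19, 0)
(10, 0)
(6.635, 12.557)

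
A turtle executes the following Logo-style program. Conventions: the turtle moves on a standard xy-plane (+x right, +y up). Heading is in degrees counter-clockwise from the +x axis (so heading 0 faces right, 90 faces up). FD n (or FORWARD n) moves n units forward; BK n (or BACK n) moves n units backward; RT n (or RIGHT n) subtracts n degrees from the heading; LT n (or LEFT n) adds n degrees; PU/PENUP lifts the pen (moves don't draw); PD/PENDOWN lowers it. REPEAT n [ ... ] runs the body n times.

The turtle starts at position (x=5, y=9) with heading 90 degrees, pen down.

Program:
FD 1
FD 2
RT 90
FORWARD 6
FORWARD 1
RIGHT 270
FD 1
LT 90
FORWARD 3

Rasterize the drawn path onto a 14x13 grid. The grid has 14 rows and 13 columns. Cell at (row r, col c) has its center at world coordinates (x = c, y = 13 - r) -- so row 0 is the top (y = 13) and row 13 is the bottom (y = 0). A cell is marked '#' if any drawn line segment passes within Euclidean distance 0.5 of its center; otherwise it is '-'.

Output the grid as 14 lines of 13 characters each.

Answer: ---------####
-----########
-----#-------
-----#-------
-----#-------
-------------
-------------
-------------
-------------
-------------
-------------
-------------
-------------
-------------

Derivation:
Segment 0: (5,9) -> (5,10)
Segment 1: (5,10) -> (5,12)
Segment 2: (5,12) -> (11,12)
Segment 3: (11,12) -> (12,12)
Segment 4: (12,12) -> (12,13)
Segment 5: (12,13) -> (9,13)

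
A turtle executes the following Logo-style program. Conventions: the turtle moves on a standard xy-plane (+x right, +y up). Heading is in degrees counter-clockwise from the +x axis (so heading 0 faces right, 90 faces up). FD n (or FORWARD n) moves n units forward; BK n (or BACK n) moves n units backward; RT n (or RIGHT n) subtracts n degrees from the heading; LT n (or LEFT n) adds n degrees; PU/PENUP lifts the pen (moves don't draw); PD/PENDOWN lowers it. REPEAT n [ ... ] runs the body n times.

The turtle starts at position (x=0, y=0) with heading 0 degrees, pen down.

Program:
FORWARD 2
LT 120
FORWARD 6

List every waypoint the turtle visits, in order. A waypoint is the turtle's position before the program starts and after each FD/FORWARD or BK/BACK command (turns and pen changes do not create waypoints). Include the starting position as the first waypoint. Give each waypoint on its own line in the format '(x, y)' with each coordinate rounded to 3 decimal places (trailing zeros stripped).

Executing turtle program step by step:
Start: pos=(0,0), heading=0, pen down
FD 2: (0,0) -> (2,0) [heading=0, draw]
LT 120: heading 0 -> 120
FD 6: (2,0) -> (-1,5.196) [heading=120, draw]
Final: pos=(-1,5.196), heading=120, 2 segment(s) drawn
Waypoints (3 total):
(0, 0)
(2, 0)
(-1, 5.196)

Answer: (0, 0)
(2, 0)
(-1, 5.196)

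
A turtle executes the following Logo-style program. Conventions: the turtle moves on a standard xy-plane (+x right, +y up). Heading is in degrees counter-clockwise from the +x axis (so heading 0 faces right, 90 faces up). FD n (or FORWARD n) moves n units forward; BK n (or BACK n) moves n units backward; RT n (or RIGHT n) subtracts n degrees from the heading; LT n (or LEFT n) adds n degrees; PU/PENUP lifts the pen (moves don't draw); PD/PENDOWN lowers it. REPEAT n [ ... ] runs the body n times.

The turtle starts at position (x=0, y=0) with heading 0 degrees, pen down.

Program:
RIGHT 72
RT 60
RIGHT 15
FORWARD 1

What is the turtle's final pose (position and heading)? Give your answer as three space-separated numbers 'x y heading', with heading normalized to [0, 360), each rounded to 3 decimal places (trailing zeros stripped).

Answer: -0.839 -0.545 213

Derivation:
Executing turtle program step by step:
Start: pos=(0,0), heading=0, pen down
RT 72: heading 0 -> 288
RT 60: heading 288 -> 228
RT 15: heading 228 -> 213
FD 1: (0,0) -> (-0.839,-0.545) [heading=213, draw]
Final: pos=(-0.839,-0.545), heading=213, 1 segment(s) drawn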